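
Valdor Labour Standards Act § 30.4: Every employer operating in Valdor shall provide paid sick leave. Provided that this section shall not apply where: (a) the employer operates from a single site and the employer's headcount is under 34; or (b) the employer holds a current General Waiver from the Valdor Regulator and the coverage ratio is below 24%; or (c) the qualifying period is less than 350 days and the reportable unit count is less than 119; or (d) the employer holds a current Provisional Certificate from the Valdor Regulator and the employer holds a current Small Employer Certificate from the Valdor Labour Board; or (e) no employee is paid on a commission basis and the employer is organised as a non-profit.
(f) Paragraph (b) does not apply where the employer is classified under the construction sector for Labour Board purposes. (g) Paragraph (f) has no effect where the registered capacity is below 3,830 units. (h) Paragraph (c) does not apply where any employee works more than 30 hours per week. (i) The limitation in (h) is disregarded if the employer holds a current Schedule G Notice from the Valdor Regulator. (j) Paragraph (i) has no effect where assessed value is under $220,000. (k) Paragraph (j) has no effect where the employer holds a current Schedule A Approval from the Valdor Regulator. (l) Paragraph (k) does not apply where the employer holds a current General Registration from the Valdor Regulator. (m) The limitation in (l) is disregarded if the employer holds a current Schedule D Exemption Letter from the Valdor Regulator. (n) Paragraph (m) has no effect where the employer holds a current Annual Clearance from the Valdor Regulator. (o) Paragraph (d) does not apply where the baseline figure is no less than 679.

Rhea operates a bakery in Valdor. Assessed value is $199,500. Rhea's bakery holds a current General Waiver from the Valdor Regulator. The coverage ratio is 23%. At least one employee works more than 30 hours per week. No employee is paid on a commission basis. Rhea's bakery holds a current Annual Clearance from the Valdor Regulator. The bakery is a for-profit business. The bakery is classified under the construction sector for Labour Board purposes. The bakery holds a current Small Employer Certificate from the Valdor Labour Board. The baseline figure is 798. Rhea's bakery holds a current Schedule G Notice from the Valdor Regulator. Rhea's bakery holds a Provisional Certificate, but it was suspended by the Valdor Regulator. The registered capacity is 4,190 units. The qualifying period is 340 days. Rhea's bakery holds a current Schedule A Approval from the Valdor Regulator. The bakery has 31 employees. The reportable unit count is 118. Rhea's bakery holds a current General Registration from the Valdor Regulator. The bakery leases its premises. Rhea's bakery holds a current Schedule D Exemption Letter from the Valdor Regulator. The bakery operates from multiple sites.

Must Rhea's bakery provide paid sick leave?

Exception (a) requires that the employer operates from a single site; but the employer operates from multiple sites, so (a) is unavailable.
All of (b)'s requirements are met (a current General Waiver is held; the coverage ratio is 23%, below the 24% limit). However, paragraphs (f)–(g) must be considered: (f) is triggered — the bakery is classified under the construction sector. (g), which would lift (f), is inapplicable — the registered capacity is 4,190 units, not below 3,830 units. Exception (b) does not apply.
Exception (c)'s conditions are all satisfied: the qualifying period is 340 days, less than the 350 days limit; the reportable unit count is 118, less than the 119 limit. But applying paragraphs (h)–(n): (h) operates — at least one employee exceeds 30 hours/week. (i) applies (a current Schedule G Notice is held), but is itself disapplied by (j): (j) is engaged — assessed value is $199,500, under the $220,000 limit. (k) operates (a current Schedule A Approval is held), but is set aside by (l): (l) operates against (k): a current General Registration is held. (m) would limit (l) — a current Schedule D Exemption Letter is held — but (n) sets (m) aside: (n) operates against (m): a current Annual Clearance is held. So (c) is unavailable.
Exception (d) requires that the employer holds a current Provisional Certificate from the Valdor Regulator; but the Provisional Certificate is not current, so (d) is unavailable.
Exception (e) fails — the employer is for-profit.
No exception applies. The general rule governs.

Yes — Rhea's bakery must provide paid sick leave.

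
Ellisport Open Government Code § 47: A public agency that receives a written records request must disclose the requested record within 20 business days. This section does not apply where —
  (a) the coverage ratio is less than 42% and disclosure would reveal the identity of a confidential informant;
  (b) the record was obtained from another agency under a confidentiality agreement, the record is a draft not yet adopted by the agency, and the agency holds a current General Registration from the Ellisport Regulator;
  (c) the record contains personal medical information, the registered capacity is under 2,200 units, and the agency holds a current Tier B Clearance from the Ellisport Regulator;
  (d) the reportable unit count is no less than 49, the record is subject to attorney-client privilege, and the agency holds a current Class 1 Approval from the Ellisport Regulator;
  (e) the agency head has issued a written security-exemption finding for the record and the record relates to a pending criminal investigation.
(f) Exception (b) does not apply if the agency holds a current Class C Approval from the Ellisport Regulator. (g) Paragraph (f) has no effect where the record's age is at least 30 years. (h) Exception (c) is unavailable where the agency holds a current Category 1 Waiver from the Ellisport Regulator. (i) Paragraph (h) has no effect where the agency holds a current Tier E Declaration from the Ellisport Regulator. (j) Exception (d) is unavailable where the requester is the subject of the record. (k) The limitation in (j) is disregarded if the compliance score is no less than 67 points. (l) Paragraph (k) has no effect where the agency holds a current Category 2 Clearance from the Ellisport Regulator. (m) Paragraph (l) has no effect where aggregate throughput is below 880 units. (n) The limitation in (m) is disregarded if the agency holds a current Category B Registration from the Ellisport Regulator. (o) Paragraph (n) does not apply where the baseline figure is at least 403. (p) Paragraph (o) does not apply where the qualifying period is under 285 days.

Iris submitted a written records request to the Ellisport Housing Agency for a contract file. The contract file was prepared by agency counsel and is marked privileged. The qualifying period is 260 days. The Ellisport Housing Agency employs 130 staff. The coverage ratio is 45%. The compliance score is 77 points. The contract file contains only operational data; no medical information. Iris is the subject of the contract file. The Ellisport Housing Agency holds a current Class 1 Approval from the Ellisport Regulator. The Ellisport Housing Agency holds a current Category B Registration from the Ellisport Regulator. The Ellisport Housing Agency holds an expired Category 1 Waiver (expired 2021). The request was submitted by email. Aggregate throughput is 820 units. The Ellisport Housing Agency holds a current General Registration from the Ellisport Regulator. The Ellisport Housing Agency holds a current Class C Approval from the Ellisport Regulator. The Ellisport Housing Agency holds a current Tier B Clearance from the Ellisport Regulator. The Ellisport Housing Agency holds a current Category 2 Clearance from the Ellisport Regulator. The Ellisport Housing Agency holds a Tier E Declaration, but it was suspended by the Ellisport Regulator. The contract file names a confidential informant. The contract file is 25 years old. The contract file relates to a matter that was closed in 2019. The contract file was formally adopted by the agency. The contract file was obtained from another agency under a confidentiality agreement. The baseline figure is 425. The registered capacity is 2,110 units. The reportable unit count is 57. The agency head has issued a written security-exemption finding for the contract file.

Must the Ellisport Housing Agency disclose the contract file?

Yes — the Ellisport Housing Agency must disclose the contract file.

Exception (a) fails — the coverage ratio is 45%, not less than 42%.
Exception (b) requires that the record is a draft not yet adopted by the agency; but the contract file has been formally adopted, so (b) is unavailable.
Exception (c) requires that the record contains personal medical information; but the contract file contains only operational data, so (c) is unavailable.
Exception (d)'s conditions are all satisfied: the reportable unit count is 57, meeting the 49 threshold; the contract file is privileged; a current Class 1 Approval is held. However, paragraphs (j)–(p) must be considered: (j) is engaged — Iris is the subject of the contract file. (k) is engaged (the compliance score is 77 points, meeting the 67 points threshold), but is set aside by (l): (l) operates against (k): a current Category 2 Clearance is held. (m) is engaged (aggregate throughput is 820 units, below the 880 units limit), but is set aside by (n): (n) operates — a current Category B Registration is held. (o) applies (the baseline figure is 425, meeting the 403 threshold), but is set aside by (p): (p) operates against (o): the qualifying period is 260 days, under the 285 days limit. (d) is therefore removed.
Exception (e) does not apply: the contract file relates to a closed matter.
No exception applies. The general rule governs.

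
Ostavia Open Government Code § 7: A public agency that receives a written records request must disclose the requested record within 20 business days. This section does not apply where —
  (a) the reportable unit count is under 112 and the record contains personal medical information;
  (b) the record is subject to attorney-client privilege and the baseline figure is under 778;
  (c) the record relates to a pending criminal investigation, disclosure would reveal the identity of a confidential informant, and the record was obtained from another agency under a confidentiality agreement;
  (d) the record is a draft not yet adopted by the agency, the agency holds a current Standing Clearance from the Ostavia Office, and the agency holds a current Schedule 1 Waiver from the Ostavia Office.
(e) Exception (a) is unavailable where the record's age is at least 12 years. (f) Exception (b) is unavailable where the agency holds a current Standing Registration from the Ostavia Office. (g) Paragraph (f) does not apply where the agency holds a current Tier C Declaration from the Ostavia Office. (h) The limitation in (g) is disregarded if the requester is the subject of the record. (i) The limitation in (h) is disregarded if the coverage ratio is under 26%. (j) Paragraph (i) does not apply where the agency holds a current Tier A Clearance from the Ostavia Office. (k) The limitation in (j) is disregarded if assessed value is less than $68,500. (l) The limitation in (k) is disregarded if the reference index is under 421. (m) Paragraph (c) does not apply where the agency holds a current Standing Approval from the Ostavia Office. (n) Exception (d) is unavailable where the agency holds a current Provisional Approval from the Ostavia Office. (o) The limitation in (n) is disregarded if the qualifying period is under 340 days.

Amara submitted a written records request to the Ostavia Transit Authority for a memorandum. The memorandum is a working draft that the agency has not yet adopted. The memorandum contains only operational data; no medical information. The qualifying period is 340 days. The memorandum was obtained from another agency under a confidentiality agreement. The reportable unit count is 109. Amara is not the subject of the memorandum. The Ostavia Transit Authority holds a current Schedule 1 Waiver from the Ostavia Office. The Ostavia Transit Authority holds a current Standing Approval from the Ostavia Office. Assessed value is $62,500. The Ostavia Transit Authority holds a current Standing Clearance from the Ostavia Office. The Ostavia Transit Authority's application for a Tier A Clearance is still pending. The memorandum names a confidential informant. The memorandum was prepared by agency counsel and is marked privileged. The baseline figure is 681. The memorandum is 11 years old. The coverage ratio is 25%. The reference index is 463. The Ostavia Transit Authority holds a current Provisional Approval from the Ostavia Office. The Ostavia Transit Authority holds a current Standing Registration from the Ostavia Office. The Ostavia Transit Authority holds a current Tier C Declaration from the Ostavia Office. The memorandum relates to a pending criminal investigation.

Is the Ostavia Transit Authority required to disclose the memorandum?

No — exception (b) applies; the Ostavia Transit Authority is not required to disclose the memorandum.

Exception (a) requires that the record contains personal medical information; but the memorandum contains only operational data, so (a) is unavailable.
Exception (b): the memorandum is privileged; the baseline figure is 681, under the 778 limit — every condition holds. Applying paragraphs (f)–(l): (f) is triggered (a current Standing Registration is held), but is itself disapplied by (g): (g) is engaged — a current Tier C Declaration is held. (h), which would lift (g), is inapplicable — Amara is not the subject of the memorandum. (b) remains available.
Exception (c): the memorandum relates to a pending investigation; the memorandum names a confidential informant; the memorandum was obtained under a confidentiality agreement — every condition holds. But: (m) is engaged — a current Standing Approval is held. Exception (c) does not apply.
Exception (d)'s conditions are all satisfied: the memorandum is an unadopted draft; a current Standing Clearance is held; a current Schedule 1 Waiver is held. But applying paragraphs (n)–(o): (n) is engaged — a current Provisional Approval is held. (o), which would lift (n), does not operate here — the qualifying period is 340 days, not under 340 days. Exception (d) does not apply.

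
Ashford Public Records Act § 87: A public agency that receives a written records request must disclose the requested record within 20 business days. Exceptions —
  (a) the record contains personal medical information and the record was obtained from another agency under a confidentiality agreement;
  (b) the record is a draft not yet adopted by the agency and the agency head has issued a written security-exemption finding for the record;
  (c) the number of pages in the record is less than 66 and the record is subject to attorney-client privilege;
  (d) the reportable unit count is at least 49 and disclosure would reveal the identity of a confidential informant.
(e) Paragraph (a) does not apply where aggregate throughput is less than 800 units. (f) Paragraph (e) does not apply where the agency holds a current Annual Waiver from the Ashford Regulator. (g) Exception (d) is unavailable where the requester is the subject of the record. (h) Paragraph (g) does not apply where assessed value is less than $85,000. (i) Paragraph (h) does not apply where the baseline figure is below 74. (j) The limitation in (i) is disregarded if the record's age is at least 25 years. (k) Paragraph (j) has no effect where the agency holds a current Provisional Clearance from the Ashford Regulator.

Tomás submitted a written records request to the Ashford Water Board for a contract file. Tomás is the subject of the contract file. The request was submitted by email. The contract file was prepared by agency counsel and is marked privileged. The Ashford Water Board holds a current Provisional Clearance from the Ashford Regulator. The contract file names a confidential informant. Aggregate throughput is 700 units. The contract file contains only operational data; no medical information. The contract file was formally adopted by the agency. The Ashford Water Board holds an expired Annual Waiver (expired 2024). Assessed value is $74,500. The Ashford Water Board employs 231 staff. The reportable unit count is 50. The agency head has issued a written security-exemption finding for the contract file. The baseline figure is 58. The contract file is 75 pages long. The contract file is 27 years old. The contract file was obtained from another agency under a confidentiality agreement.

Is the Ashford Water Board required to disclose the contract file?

Yes — the Ashford Water Board must disclose the contract file.

Exception (a) fails — the contract file contains only operational data.
Exception (b) does not apply: the contract file has been formally adopted.
Exception (c) requires that the number of pages in the record is less than 66; but the number of pages in the record is 75, not less than 66, so (c) is unavailable.
All of (d)'s requirements are met (the reportable unit count is 50, meeting the 49 threshold; the contract file names a confidential informant). But applying paragraphs (g)–(k): (g) is engaged — Tomás is the subject of the contract file. (h) is engaged (assessed value is $74,500, less than the $85,000 limit), but is overridden by (i): (i) operates — the baseline figure is 58, below the 74 limit. (j) is engaged (the record's age is 27 years, meeting the 25 years threshold), but is itself disapplied by (k): (k) is engaged — a current Provisional Clearance is held. (d) is therefore removed.
No exception displaces § 87.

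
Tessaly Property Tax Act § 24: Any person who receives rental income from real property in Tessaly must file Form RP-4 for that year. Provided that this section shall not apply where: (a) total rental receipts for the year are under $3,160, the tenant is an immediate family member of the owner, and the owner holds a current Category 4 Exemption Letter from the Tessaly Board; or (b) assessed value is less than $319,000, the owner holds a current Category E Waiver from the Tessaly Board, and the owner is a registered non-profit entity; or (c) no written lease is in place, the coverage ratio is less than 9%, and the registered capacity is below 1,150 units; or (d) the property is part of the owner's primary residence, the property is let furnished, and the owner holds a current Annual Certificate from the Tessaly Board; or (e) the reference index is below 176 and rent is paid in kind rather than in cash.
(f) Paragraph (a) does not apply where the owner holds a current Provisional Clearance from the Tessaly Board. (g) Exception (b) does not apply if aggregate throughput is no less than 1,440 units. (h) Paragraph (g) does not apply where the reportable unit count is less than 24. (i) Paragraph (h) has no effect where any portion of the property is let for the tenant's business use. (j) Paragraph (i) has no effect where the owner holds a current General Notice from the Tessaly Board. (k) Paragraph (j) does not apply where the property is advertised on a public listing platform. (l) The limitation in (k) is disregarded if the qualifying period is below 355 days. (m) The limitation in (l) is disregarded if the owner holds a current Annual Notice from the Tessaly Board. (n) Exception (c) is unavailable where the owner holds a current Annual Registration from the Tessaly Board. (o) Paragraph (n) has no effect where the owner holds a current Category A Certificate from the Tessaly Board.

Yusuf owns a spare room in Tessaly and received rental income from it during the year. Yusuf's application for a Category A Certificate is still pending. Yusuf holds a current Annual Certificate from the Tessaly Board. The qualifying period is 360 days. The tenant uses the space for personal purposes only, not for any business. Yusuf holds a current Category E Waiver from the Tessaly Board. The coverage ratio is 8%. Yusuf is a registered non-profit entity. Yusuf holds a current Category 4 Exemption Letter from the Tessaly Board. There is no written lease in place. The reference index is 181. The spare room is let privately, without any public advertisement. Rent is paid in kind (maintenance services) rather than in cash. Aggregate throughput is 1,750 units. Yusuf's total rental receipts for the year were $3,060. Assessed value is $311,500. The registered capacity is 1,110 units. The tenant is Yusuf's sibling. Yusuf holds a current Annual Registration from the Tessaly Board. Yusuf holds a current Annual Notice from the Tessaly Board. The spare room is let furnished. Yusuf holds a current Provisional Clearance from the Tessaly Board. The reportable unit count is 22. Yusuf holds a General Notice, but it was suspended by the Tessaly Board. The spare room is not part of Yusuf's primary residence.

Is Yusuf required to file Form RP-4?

No — exception (b) applies; Yusuf is not required to file Form RP-4.

All of (a)'s requirements are met (total rental receipts for the year are $3,060, under the $3,160 limit; the tenant is an immediate family member; a current Category 4 Exemption Letter is held). But: (f) is triggered — a current Provisional Clearance is held. (a) is therefore removed.
Exception (b): assessed value is $311,500, less than the $319,000 limit; a current Category E Waiver is held; Yusuf is a registered non-profit — every condition holds. Considering the limiting provisions: (g) would limit (b) — aggregate throughput is 1,750 units, meeting the 1,440 units threshold — but (h) sets (g) aside: (h) operates against (g): the reportable unit count is 22, less than the 24 limit. (i), which would lift (h), is inapplicable — the space is used for personal purposes only. So (b) applies.
All of (c)'s requirements are met (there is no written lease; the coverage ratio is 8%, less than the 9% limit; the registered capacity is 1,110 units, below the 1,150 units limit). But applying paragraphs (n)–(o): (n) operates — a current Annual Registration is held. (o) is not engaged (there is no Category A Certificate in force), so (n) stands. Exception (c) does not apply.
Exception (d) fails — the spare room is not part of the primary residence.
Exception (e) fails — the reference index is 181, not below 176.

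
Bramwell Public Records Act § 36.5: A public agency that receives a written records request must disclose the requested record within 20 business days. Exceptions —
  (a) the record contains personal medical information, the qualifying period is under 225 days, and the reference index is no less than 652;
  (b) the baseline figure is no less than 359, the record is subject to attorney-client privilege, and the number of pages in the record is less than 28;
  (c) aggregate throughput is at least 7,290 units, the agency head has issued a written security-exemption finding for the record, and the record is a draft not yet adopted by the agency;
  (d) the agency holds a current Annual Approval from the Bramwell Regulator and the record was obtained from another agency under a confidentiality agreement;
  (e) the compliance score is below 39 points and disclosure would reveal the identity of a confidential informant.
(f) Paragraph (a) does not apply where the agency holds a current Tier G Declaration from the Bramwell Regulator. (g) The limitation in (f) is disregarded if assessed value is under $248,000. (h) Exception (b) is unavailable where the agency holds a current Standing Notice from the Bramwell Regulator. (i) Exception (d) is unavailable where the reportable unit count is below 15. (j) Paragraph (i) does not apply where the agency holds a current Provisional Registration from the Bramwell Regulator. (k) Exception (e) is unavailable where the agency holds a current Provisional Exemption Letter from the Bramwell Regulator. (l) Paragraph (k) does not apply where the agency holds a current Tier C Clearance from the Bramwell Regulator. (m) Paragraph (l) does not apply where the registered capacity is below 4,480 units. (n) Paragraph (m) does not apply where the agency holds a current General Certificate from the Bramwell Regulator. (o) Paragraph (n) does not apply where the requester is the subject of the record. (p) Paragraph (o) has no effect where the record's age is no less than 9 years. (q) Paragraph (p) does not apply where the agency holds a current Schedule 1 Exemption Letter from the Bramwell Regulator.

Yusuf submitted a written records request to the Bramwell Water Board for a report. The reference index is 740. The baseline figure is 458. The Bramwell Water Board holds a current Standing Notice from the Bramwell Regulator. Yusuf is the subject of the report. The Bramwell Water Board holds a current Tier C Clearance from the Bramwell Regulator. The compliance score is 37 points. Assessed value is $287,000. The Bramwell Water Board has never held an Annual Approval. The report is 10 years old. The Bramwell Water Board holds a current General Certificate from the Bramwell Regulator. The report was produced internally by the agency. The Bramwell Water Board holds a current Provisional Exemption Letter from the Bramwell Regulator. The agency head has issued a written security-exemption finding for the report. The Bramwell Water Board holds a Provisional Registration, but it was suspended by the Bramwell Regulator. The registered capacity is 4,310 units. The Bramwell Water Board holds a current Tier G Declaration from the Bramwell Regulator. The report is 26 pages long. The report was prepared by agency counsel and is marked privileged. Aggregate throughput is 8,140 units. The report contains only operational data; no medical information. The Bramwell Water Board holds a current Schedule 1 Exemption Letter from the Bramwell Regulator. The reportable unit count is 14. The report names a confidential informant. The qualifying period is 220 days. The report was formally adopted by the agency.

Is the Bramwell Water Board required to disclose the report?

Exception (a) requires that the record contains personal medical information; but the report contains only operational data, so (a) is unavailable.
All of (b)'s requirements are met (the baseline figure is 458, meeting the 359 threshold; the report is privileged; the number of pages in the record is 26, less than the 28 limit). But: (h) operates against (b): a current Standing Notice is held. (b) is therefore removed.
Exception (c) does not apply: the report has been formally adopted.
Exception (d) requires that the agency holds a current Annual Approval from the Bramwell Regulator; but no current Annual Approval is held, so (d) is unavailable.
Exception (e): the compliance score is 37 points, below the 39 points limit; the report names a confidential informant — every condition holds. But applying paragraphs (k)–(q): (k) operates against (e): a current Provisional Exemption Letter is held. (l) applies (a current Tier C Clearance is held), but is displaced by (m): (m) is triggered — the registered capacity is 4,310 units, below the 4,480 units limit. (n) is triggered (a current General Certificate is held), but yields to (o): (o) operates against (n): Yusuf is the subject of the report. (p) applies (the record's age is 10 years, meeting the 9 years threshold), but is overridden by (q): (q) operates against (p): a current Schedule 1 Exemption Letter is held. (e) is therefore removed.
No exception displaces § 36.5.

Yes — the Bramwell Water Board must disclose the report.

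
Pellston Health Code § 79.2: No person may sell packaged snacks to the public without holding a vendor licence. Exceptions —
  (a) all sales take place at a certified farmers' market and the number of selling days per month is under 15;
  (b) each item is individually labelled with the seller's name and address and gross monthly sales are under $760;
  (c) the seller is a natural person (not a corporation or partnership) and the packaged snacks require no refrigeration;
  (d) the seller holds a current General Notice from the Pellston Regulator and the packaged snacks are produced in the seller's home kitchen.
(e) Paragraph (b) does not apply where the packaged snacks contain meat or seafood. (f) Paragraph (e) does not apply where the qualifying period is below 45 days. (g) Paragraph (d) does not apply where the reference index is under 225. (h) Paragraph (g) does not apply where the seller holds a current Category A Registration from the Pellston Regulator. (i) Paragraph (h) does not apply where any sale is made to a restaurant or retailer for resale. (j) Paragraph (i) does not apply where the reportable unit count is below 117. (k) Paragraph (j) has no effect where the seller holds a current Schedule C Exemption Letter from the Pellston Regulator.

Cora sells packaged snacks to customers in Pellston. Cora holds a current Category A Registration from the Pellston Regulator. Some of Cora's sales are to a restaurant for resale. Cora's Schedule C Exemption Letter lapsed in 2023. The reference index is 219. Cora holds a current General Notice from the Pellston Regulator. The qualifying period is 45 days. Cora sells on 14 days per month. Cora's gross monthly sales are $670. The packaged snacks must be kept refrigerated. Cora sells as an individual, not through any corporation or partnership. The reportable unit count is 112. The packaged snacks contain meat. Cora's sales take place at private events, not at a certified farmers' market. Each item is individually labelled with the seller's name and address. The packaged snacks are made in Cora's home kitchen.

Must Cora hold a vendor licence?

Exception (a) fails — sales are at private events, not a certified farmers' market.
Exception (b): items are individually labelled; gross monthly sales are $670, under the $760 limit — every condition holds. But applying paragraphs (e)–(f): (e) operates against (b): the packaged snacks contain meat. (f), which would lift (e), is not triggered — the qualifying period is 45 days, not below 45 days. So (b) is unavailable.
Exception (c) does not apply: the packaged snacks require refrigeration.
All of (d)'s requirements are met (a current General Notice is held; the packaged snacks are home-kitchen produced). As to paragraphs (g)–(k): (g) is triggered (the reference index is 219, under the 225 limit), but yields to (h): (h) operates — a current Category A Registration is held. (i) would limit (h) — some sales are to a restaurant for resale — but (j) sets (i) aside: (j) operates against (i): the reportable unit count is 112, below the 117 limit. (k), which would lift (j), is not engaged — there is no Schedule C Exemption Letter in force. Exception (d) stands.

No — exception (d) applies; Cora is not required to hold a vendor licence.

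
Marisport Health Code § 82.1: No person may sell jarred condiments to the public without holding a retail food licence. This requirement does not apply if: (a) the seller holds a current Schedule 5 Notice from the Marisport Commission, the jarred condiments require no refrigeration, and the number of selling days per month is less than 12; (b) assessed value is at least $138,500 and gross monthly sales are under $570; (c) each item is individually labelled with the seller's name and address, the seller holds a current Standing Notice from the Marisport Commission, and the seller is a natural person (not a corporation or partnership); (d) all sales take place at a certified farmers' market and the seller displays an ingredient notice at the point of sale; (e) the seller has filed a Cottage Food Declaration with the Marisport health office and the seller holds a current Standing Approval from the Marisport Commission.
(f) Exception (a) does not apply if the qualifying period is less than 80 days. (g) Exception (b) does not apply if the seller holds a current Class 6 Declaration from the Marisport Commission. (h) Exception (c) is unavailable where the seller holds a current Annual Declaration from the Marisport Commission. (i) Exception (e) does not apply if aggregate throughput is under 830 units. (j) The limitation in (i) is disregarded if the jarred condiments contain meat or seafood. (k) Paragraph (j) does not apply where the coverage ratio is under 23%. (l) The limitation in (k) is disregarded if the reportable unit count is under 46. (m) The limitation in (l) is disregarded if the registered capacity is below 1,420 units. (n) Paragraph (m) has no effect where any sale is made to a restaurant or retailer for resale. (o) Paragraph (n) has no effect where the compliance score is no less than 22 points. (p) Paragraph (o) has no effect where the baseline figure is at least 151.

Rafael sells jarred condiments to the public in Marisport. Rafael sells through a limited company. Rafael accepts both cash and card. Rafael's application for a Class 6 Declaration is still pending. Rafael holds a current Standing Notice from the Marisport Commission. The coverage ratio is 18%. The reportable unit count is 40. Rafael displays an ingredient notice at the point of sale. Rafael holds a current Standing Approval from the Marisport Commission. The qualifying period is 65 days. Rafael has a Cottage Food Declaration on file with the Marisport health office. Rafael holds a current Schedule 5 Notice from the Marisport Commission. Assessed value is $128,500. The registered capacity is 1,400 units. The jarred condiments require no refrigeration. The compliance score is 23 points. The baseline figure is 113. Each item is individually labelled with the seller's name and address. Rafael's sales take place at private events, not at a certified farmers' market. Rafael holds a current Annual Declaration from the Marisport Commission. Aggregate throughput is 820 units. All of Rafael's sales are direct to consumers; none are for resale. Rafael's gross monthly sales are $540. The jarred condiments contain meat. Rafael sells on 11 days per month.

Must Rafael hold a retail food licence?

All of (a)'s requirements are met (a current Schedule 5 Notice is held; the jarred condiments are shelf-stable; the number of selling days per month is 11, less than the 12 limit). But: (f) is triggered — the qualifying period is 65 days, less than the 80 days limit. Exception (a) does not apply.
Exception (b) requires that assessed value is at least $138,500; but assessed value is $128,500, short of $138,500, so (b) is unavailable.
Exception (c) fails — the seller operates through a limited company.
Exception (d) fails — sales are at private events, not a certified farmers' market.
Exception (e)'s conditions are all satisfied: a Cottage Food Declaration is on file; a current Standing Approval is held. But applying paragraphs (i)–(p): (i) operates — aggregate throughput is 820 units, under the 830 units limit. (j) applies (the jarred condiments contain meat), but is displaced by (k): (k) operates against (j): the coverage ratio is 18%, under the 23% limit. (l) is engaged (the reportable unit count is 40, under the 46 limit), but is overridden by (m): (m) operates against (l): the registered capacity is 1,400 units, below the 1,420 units limit. (n) does not operate here (no sales are for resale), so (m) stands. So (e) is unavailable.
No exception applies. The general rule governs.

Yes — Rafael must hold a retail food licence.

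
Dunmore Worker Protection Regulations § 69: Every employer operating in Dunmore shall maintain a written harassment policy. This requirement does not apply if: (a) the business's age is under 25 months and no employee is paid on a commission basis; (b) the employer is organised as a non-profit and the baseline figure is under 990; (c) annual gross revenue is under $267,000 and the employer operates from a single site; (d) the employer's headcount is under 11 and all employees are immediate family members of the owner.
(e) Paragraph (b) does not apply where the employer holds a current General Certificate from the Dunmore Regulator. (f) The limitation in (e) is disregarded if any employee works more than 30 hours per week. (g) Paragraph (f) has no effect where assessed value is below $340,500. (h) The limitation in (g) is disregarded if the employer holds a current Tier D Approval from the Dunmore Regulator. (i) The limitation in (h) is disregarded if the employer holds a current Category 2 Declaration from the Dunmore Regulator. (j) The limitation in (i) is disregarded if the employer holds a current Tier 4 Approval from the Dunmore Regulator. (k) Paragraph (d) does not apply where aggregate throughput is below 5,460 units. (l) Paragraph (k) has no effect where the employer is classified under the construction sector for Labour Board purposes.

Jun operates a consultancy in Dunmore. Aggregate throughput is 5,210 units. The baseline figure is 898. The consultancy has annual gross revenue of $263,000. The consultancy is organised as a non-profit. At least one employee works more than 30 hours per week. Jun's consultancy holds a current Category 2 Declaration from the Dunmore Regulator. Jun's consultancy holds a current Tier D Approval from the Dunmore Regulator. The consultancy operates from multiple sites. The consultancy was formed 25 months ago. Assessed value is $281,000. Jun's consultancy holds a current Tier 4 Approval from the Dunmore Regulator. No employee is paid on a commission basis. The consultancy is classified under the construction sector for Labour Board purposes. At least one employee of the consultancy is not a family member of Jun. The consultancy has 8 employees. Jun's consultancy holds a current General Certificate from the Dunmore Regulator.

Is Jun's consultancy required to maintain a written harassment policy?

No — exception (b) applies; Jun's consultancy is not required to maintain a written harassment policy.

Exception (a) fails — the business's age is 25 months, not under 25 months.
All of (b)'s requirements are met (the employer is a non-profit; the baseline figure is 898, under the 990 limit). As to paragraphs (e)–(j): (e) is triggered (a current General Certificate is held), but yields to (f): (f) operates against (e): at least one employee exceeds 30 hours/week. (g) is triggered (assessed value is $281,000, below the $340,500 limit), but is itself disapplied by (h): (h) operates against (g): a current Tier D Approval is held. (i) applies (a current Category 2 Declaration is held), but is itself disapplied by (j): (j) applies — a current Tier 4 Approval is held. (b) remains available.
Exception (c) requires that the employer operates from a single site; but the employer operates from multiple sites, so (c) is unavailable.
Exception (d) requires that all employees are immediate family members of the owner; but at least one employee is not a family member, so (d) is unavailable.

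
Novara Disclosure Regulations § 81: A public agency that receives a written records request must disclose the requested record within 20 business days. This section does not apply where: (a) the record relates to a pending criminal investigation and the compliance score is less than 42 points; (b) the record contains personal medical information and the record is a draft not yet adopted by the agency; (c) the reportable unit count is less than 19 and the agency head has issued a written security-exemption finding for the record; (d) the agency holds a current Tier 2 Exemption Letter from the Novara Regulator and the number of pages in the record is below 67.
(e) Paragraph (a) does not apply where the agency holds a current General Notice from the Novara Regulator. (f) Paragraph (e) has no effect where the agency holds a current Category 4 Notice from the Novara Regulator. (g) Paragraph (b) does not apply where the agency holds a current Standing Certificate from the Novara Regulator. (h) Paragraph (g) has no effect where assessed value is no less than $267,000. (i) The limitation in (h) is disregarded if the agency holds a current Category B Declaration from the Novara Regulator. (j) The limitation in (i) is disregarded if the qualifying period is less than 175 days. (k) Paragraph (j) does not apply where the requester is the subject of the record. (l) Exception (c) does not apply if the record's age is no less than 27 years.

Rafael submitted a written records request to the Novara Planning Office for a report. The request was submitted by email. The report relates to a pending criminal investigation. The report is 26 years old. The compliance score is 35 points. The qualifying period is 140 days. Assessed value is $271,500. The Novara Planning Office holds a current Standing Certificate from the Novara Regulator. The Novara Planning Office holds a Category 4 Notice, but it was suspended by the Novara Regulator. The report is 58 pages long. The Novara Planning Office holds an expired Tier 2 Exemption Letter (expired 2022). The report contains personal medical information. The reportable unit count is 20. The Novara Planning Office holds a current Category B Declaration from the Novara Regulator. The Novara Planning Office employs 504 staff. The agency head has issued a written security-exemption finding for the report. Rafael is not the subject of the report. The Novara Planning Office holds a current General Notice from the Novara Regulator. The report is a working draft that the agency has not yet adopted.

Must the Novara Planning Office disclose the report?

Exception (a): the report relates to a pending investigation; the compliance score is 35 points, less than the 42 points limit — every condition holds. But: (e) is engaged — a current General Notice is held. (f) is inapplicable (no current Category 4 Notice is held), so (e) stands. (a) is therefore removed.
All of (b)'s requirements are met (the report contains personal medical information; the report is an unadopted draft). Applying paragraphs (g)–(k): (g) is triggered (a current Standing Certificate is held), but is overridden by (h): (h) operates against (g): assessed value is $271,500, meeting the $267,000 threshold. (i) would limit (h) — a current Category B Declaration is held — but (j) sets (i) aside: (j) operates against (i): the qualifying period is 140 days, less than the 175 days limit. (k), which would lift (j), is not triggered — Rafael is not the subject of the report. So (b) applies.
Exception (c) does not apply: the reportable unit count is 20, not less than 19.
Exception (d) fails — the Tier 2 Exemption Letter is not current.

No — exception (b) applies; the Novara Planning Office is not required to disclose the report.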